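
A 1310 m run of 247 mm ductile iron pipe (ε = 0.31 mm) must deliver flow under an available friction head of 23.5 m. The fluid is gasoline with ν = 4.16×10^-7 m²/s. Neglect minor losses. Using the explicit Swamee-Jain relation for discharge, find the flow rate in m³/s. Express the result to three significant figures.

Q ≈ 0.0975 m³/s

Swamee-Jain (Type II): Q = -0.965·√(gD⁵h_f/L)·ln[ε/(3.7D) + √(3.17ν²L/(gD³h_f))]
√(gD⁵h_f/L) = √(9.81·0.247⁵·23.5/1310) = 0.01272
ε/(3.7D) = 3.39×10^-4; √(3.17ν²L/(gD³h_f)) = 1.44×10^-5
Q = -0.965·0.01272·ln(3.536×10^-4) = 0.09755 m³/s
Check: V = 2.04 m/s, Re = 1.21×10^6, f = 0.02106, h_f = 23.6 m ≈ 23.5 m ✓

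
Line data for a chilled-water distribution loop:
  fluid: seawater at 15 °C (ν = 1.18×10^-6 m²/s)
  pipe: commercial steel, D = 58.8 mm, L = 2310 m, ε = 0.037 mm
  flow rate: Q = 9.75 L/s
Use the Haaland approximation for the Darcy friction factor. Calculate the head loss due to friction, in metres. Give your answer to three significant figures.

h_f ≈ 502 m

V = 4Q/(πD²) = 4·0.00975/(π·0.0588²) = 3.591 m/s
Re = VD/ν = 3.591·0.0588/1.18×10^-6 = 1.79×10^5 → turbulent
ε/D = 0.037/58.8 = 6.29×10^-4
Haaland: f = 0.01946
h_f = f(L/D)V²/(2g) = 0.01946·(2310/0.0588)·3.591²/(2·9.81) = 502.3 m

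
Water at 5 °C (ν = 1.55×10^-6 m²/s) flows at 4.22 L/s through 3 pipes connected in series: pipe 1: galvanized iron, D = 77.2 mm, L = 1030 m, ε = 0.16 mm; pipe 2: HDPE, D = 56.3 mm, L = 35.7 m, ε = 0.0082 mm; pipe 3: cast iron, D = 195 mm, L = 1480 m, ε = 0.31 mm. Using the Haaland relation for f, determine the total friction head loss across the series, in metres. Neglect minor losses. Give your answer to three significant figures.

Pipe 1: V = 0.9015 m/s, Re = 4.49×10^4, ε/D = 0.00207, f = 0.02672, h_1 = f(L/D)V²/2g = 14.77 m
Pipe 2: V = 1.695 m/s, Re = 6.16×10^4, ε/D = 1.46×10^-4, f = 0.02026, h_2 = f(L/D)V²/2g = 1.881 m
Pipe 3: V = 0.1413 m/s, Re = 1.78×10^4, ε/D = 0.00159, f = 0.02934, h_3 = f(L/D)V²/2g = 0.2266 m
Series → Q common, losses add: H = Σh = 16.88 m

H ≈ 16.9 m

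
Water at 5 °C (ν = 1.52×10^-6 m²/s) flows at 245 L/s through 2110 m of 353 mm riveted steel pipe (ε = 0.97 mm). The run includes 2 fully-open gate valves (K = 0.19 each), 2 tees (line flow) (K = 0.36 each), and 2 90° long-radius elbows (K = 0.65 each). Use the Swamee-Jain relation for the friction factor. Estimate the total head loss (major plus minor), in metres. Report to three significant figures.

H_L ≈ 50.2 m

V = 4Q/(πD²) = 2.503 m/s; V²/2g = 0.3194 m
Re = 5.81×10^5, ε/D = 0.00275 → f = 0.02588 (Swamee-Jain)
Major: h_f = f(L/D)·V²/2g = 0.02588·5977·0.3194 = 49.41 m
Minor: ΣK = 2.40; h_m = ΣK·V²/2g = 0.7666 m
Total H_L = 49.41 + 0.7666 = 50.18 m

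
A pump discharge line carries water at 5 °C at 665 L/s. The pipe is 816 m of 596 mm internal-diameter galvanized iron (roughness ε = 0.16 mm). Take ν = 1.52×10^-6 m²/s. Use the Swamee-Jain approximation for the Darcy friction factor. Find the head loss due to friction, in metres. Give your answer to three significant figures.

V = 4Q/(πD²) = 4·0.665/(π·0.596²) = 2.384 m/s
Re = VD/ν = 2.384·0.596/1.52×10^-6 = 9.35×10^5 → turbulent
ε/D = 0.16/596 = 2.68×10^-4
Swamee-Jain: f = 0.01552
h_f = f(L/D)V²/(2g) = 0.01552·(816/0.596)·2.384²/(2·9.81) = 6.152 m

h_f ≈ 6.15 m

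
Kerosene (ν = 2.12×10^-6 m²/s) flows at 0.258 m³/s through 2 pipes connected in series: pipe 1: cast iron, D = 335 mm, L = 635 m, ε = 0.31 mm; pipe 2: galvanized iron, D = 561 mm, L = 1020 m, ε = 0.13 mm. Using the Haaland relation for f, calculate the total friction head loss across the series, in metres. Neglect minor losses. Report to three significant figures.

Pipe 1: V = 2.927 m/s, Re = 4.63×10^5, ε/D = 9.25×10^-4, f = 0.01990, h_1 = f(L/D)V²/2g = 16.47 m
Pipe 2: V = 1.044 m/s, Re = 2.76×10^5, ε/D = 2.32×10^-4, f = 0.01645, h_2 = f(L/D)V²/2g = 1.661 m
Series → Q common, losses add: H = Σh = 18.14 m

H ≈ 18.1 m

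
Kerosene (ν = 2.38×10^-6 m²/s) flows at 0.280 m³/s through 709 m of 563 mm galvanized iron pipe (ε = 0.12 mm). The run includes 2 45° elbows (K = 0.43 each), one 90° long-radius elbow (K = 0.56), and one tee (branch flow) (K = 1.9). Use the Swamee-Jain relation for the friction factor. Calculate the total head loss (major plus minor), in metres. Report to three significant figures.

H_L ≈ 1.56 m

V = 4Q/(πD²) = 1.125 m/s; V²/2g = 0.06448 m
Re = 2.66×10^5, ε/D = 2.13×10^-4 → f = 0.01664 (Swamee-Jain)
Major: h_f = f(L/D)·V²/2g = 0.01664·1259·0.06448 = 1.351 m
Minor: ΣK = 3.32; h_m = ΣK·V²/2g = 0.2141 m
Total H_L = 1.351 + 0.2141 = 1.565 m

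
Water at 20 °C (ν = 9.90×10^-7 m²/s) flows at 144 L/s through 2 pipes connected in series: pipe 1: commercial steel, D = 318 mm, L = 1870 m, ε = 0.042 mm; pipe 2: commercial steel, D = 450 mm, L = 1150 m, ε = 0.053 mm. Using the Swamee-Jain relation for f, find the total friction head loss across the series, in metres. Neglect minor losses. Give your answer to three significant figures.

H ≈ 16.0 m

Pipe 1: V = 1.813 m/s, Re = 5.82×10^5, ε/D = 1.32×10^-4, f = 0.01460, h_1 = f(L/D)V²/2g = 14.39 m
Pipe 2: V = 0.9054 m/s, Re = 4.12×10^5, ε/D = 1.18×10^-4, f = 0.01500, h_2 = f(L/D)V²/2g = 1.601 m
Series → Q common, losses add: H = Σh = 15.99 m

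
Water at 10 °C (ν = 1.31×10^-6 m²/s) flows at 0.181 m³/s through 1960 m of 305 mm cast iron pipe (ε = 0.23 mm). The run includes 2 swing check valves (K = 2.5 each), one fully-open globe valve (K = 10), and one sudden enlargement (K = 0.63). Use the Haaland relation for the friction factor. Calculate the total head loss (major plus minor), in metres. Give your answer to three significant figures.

H_L ≈ 43.0 m

V = 4Q/(πD²) = 2.477 m/s; V²/2g = 0.3128 m
Re = 5.77×10^5, ε/D = 7.54×10^-4 → f = 0.01895 (Haaland)
Major: h_f = f(L/D)·V²/2g = 0.01895·6426·0.3128 = 38.08 m
Minor: ΣK = 15.6; h_m = ΣK·V²/2g = 4.889 m
Total H_L = 38.08 + 4.889 = 42.97 m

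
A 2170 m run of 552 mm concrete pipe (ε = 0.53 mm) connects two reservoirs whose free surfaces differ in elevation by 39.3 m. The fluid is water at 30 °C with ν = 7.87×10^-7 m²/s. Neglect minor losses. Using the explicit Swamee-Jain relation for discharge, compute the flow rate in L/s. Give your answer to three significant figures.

Swamee-Jain (Type II): Q = -0.965·√(gD⁵h_f/L)·ln[ε/(3.7D) + √(3.17ν²L/(gD³h_f))]
√(gD⁵h_f/L) = √(9.81·0.552⁵·39.3/2170) = 0.09542
ε/(3.7D) = 2.59×10^-4; √(3.17ν²L/(gD³h_f)) = 8.11×10^-6
Q = -0.965·0.09542·ln(2.676×10^-4) = 0.7575 m³/s
Check: V = 3.17 m/s, Re = 2.22×10^6, f = 0.01964, h_f = 39.4 m ≈ 39.3 m ✓

Q ≈ 757 L/s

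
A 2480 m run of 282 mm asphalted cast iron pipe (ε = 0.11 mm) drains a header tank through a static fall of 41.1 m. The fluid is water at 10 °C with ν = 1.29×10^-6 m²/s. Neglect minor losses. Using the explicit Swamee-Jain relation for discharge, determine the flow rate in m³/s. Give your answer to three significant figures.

Q ≈ 0.145 m³/s

Swamee-Jain (Type II): Q = -0.965·√(gD⁵h_f/L)·ln[ε/(3.7D) + √(3.17ν²L/(gD³h_f))]
√(gD⁵h_f/L) = √(9.81·0.282⁵·41.1/2480) = 0.01703
ε/(3.7D) = 1.05×10^-4; √(3.17ν²L/(gD³h_f)) = 3.80×10^-5
Q = -0.965·0.01703·ln(1.435×10^-4) = 0.1454 m³/s
Check: V = 2.33 m/s, Re = 5.09×10^5, f = 0.01703, h_f = 41.4 m ≈ 41.1 m ✓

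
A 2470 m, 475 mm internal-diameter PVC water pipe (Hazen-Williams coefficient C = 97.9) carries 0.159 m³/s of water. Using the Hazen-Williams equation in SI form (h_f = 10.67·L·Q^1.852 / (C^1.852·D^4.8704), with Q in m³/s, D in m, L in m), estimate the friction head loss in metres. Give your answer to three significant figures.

h_f ≈ 6.75 m

h_f = 10.67·2470·0.159^1.852 / (97.9^1.852·0.475^4.8704) = 6.754 m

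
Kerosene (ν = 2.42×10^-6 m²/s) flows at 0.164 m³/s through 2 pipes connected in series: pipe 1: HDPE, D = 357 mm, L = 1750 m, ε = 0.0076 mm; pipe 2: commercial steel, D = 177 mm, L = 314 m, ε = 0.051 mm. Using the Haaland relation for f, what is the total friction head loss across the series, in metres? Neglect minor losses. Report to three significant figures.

Pipe 1: V = 1.638 m/s, Re = 2.42×10^5, ε/D = 2.13×10^-5, f = 0.01509, h_1 = f(L/D)V²/2g = 10.12 m
Pipe 2: V = 6.665 m/s, Re = 4.87×10^5, ε/D = 2.88×10^-4, f = 0.01609, h_2 = f(L/D)V²/2g = 64.61 m
Series → Q common, losses add: H = Σh = 74.74 m

H ≈ 74.7 m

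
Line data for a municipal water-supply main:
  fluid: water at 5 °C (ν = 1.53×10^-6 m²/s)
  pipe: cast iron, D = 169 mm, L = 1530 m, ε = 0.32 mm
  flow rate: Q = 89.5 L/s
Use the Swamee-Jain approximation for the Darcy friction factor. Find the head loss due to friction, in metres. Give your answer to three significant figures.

h_f ≈ 174 m

V = 4Q/(πD²) = 4·0.0895/(π·0.169²) = 3.990 m/s
Re = VD/ν = 3.990·0.169/1.53×10^-6 = 4.41×10^5 → turbulent
ε/D = 0.32/169 = 0.00189
Swamee-Jain: f = 0.02364
h_f = f(L/D)V²/(2g) = 0.02364·(1530/0.169)·3.990²/(2·9.81) = 173.6 m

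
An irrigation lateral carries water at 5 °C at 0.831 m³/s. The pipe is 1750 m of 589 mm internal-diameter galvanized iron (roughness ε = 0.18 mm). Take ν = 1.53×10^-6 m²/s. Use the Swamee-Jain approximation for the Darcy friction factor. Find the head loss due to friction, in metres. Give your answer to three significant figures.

h_f ≈ 22.1 m

V = 4Q/(πD²) = 4·0.831/(π·0.589²) = 3.050 m/s
Re = VD/ν = 3.050·0.589/1.53×10^-6 = 1.17×10^6 → turbulent
ε/D = 0.18/589 = 3.06×10^-4
Swamee-Jain: f = 0.01570
h_f = f(L/D)V²/(2g) = 0.01570·(1750/0.589)·3.050²/(2·9.81) = 22.12 m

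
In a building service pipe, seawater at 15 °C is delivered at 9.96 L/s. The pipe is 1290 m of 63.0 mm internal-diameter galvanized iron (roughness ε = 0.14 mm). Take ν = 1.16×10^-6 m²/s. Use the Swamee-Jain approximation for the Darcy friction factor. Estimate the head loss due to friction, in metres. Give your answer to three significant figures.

h_f ≈ 269 m

V = 4Q/(πD²) = 4·0.00996/(π·0.0630²) = 3.195 m/s
Re = VD/ν = 3.195·0.0630/1.16×10^-6 = 1.74×10^5 → turbulent
ε/D = 0.14/63.0 = 0.00222
Swamee-Jain: f = 0.02523
h_f = f(L/D)V²/(2g) = 0.02523·(1290/0.0630)·3.195²/(2·9.81) = 268.8 m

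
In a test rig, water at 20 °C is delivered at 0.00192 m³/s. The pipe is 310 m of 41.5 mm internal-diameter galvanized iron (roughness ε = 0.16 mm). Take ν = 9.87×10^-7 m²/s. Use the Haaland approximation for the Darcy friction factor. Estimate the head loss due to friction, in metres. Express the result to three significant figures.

h_f ≈ 22.9 m

V = 4Q/(πD²) = 4·0.00192/(π·0.0415²) = 1.419 m/s
Re = VD/ν = 1.419·0.0415/9.87×10^-7 = 5.97×10^4 → turbulent
ε/D = 0.16/41.5 = 0.00386
Haaland: f = 0.02980
h_f = f(L/D)V²/(2g) = 0.02980·(310/0.0415)·1.419²/(2·9.81) = 22.86 m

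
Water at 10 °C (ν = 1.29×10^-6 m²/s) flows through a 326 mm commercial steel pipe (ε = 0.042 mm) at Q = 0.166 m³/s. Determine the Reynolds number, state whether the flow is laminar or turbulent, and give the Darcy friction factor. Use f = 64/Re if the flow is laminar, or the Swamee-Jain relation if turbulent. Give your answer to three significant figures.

V = 4Q/(πD²) = 1.989 m/s
Re = VD/ν = 1.989·0.326/1.29×10^-6 = 5.03×10^5
Re > 4000 → turbulent; ε/D = 1.29×10^-4
Swamee-Jain: f = 0.01479

Re ≈ 5.03×10^5; turbulent; f ≈ 0.0148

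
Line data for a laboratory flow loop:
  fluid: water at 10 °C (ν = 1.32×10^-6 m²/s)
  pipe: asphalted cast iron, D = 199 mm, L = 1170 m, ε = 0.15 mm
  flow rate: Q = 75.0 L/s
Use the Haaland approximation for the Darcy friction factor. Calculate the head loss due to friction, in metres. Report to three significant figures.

h_f ≈ 33.5 m

V = 4Q/(πD²) = 4·0.0750/(π·0.199²) = 2.411 m/s
Re = VD/ν = 2.411·0.199/1.32×10^-6 = 3.64×10^5 → turbulent
ε/D = 0.15/199 = 7.54×10^-4
Haaland: f = 0.01925
h_f = f(L/D)V²/(2g) = 0.01925·(1170/0.199)·2.411²/(2·9.81) = 33.54 m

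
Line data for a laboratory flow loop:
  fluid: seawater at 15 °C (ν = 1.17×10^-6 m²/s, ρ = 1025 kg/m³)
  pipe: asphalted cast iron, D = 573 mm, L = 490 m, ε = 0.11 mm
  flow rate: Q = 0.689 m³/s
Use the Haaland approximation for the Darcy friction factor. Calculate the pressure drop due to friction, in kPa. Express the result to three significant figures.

Δp ≈ 44.8 kPa

V = 4Q/(πD²) = 4·0.689/(π·0.573²) = 2.672 m/s
Re = VD/ν = 2.672·0.573/1.17×10^-6 = 1.31×10^6 → turbulent
ε/D = 0.11/573 = 1.92×10^-4
Haaland: f = 0.01432
h_f = f(L/D)V²/(2g) = 0.01432·(490/0.573)·2.672²/(2·9.81) = 4.457 m
Δp = ρg·h_f = 1025·9.81·4.457 = 44.81 kPa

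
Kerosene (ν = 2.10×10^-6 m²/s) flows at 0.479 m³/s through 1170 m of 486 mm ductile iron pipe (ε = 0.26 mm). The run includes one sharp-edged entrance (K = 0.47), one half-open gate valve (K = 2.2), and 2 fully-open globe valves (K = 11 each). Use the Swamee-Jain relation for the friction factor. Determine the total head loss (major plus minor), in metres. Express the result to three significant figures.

H_L ≈ 23.0 m

V = 4Q/(πD²) = 2.582 m/s; V²/2g = 0.3398 m
Re = 5.98×10^5, ε/D = 5.35×10^-4 → f = 0.01785 (Swamee-Jain)
Major: h_f = f(L/D)·V²/2g = 0.01785·2407·0.3398 = 14.60 m
Minor: ΣK = 24.7; h_m = ΣK·V²/2g = 8.383 m
Total H_L = 14.60 + 8.383 = 22.99 m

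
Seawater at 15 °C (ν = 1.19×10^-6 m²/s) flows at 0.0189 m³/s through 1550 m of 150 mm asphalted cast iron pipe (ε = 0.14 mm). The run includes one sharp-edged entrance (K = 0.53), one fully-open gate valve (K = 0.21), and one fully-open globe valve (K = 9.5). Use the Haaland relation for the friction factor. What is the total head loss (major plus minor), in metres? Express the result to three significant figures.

V = 4Q/(πD²) = 1.070 m/s; V²/2g = 0.05830 m
Re = 1.35×10^5, ε/D = 9.33×10^-4 → f = 0.02119 (Haaland)
Major: h_f = f(L/D)·V²/2g = 0.02119·10333·0.05830 = 12.77 m
Minor: ΣK = 10.2; h_m = ΣK·V²/2g = 0.5970 m
Total H_L = 12.77 + 0.5970 = 13.36 m

H_L ≈ 13.4 m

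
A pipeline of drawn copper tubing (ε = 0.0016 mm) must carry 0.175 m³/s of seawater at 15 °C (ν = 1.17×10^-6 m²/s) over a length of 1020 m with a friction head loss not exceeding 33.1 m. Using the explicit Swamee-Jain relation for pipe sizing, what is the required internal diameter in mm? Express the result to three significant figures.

Swamee-Jain (Type III): D = 0.66·[ε^1.25·(LQ²/(gh_f))^4.75 + ν·Q^9.4·(L/(gh_f))^5.2]^0.04
LQ²/(gh_f) = 0.09620; L/(gh_f) = 3.141
Term 1 = ε^1.25·(…)^4.75 = 8.42×10^-13; Term 2 = ν·Q^9.4·(…)^5.2 = 3.45×10^-11
D = 0.66·(8.42×10^-13 + 3.45×10^-11)^0.04 = 0.2520 m = 252 mm
Check: V = 3.51 m/s, Re = 7.56×10^5, f = 0.01231, h_f = 31.2 m ≈ 33.1 m ✓

D ≈ 252 mm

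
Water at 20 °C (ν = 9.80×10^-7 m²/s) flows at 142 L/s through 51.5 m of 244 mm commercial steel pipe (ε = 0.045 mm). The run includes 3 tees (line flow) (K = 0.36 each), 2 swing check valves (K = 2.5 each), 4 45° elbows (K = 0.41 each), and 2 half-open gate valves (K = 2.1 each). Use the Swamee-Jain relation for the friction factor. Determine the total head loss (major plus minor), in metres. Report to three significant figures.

H_L ≈ 7.08 m

V = 4Q/(πD²) = 3.037 m/s; V²/2g = 0.4700 m
Re = 7.56×10^5, ε/D = 1.84×10^-4 → f = 0.01486 (Swamee-Jain)
Major: h_f = f(L/D)·V²/2g = 0.01486·211.1·0.4700 = 1.475 m
Minor: ΣK = 11.9; h_m = ΣK·V²/2g = 5.603 m
Total H_L = 1.475 + 5.603 = 7.078 m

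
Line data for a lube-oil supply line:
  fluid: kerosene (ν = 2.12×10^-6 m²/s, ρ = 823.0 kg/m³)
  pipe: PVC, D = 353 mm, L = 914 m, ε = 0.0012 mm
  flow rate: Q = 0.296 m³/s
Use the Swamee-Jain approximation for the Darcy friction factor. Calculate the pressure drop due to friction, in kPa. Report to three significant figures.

Δp ≈ 128 kPa

V = 4Q/(πD²) = 4·0.296/(π·0.353²) = 3.024 m/s
Re = VD/ν = 3.024·0.353/2.12×10^-6 = 5.04×10^5 → turbulent
ε/D = 0.0012/353 = 3.40×10^-6
Swamee-Jain: f = 0.01313
h_f = f(L/D)V²/(2g) = 0.01313·(914/0.353)·3.024²/(2·9.81) = 15.85 m
Δp = ρg·h_f = 823.0·9.81·15.85 = 128.0 kPa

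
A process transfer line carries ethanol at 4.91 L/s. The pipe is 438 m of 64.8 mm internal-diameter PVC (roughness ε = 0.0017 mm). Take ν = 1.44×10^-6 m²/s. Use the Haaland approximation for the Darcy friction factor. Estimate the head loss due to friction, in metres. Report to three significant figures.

h_f ≈ 14.9 m

V = 4Q/(πD²) = 4·0.00491/(π·0.0648²) = 1.489 m/s
Re = VD/ν = 1.489·0.0648/1.44×10^-6 = 6.70×10^4 → turbulent
ε/D = 0.0017/64.8 = 2.62×10^-5
Haaland: f = 0.01949
h_f = f(L/D)V²/(2g) = 0.01949·(438/0.0648)·1.489²/(2·9.81) = 14.89 m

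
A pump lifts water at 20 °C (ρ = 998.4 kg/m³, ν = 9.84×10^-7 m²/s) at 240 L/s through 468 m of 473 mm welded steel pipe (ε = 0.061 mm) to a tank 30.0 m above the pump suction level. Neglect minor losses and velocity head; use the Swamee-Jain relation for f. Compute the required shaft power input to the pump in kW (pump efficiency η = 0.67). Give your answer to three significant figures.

V = 4Q/(πD²) = 1.366 m/s; Re = 6.57×10^5; ε/D = 1.29×10^-4; f = 0.01440
h_f = f(L/D)V²/2g = 1.355 m
Total head H = z + h_f = 30.0 + 1.355 = 31.36 m
P_hyd = ρgQH = 998.4·9.81·0.240·31.36 = 73.70 kW
P_shaft = P_hyd/η = 73.70/0.67 = 110.0 kW

P_shaft ≈ 110 kW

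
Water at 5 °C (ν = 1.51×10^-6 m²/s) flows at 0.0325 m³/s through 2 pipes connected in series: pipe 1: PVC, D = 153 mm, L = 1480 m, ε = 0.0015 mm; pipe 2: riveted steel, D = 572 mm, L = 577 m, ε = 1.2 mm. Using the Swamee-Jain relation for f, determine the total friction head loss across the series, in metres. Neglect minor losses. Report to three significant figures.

H ≈ 24.6 m

Pipe 1: V = 1.768 m/s, Re = 1.79×10^5, ε/D = 9.80×10^-6, f = 0.01596, h_1 = f(L/D)V²/2g = 24.58 m
Pipe 2: V = 0.1265 m/s, Re = 4.79×10^4, ε/D = 0.00210, f = 0.02711, h_2 = f(L/D)V²/2g = 0.02230 m
Series → Q common, losses add: H = Σh = 24.60 m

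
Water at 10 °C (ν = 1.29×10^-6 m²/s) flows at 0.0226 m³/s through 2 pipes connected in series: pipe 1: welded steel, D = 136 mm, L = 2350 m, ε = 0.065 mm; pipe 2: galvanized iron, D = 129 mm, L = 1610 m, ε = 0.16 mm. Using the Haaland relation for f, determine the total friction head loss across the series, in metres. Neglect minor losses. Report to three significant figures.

Pipe 1: V = 1.556 m/s, Re = 1.64×10^5, ε/D = 4.78×10^-4, f = 0.01887, h_1 = f(L/D)V²/2g = 40.22 m
Pipe 2: V = 1.729 m/s, Re = 1.73×10^5, ε/D = 0.00124, f = 0.02198, h_2 = f(L/D)V²/2g = 41.81 m
Series → Q common, losses add: H = Σh = 82.03 m

H ≈ 82.0 m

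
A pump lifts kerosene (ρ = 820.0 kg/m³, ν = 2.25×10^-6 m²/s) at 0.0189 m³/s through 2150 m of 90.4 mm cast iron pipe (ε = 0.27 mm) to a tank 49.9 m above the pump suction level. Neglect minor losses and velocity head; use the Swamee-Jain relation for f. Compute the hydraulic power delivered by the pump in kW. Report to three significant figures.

V = 4Q/(πD²) = 2.945 m/s; Re = 1.18×10^5; ε/D = 0.00299; f = 0.02748
h_f = f(L/D)V²/2g = 288.8 m
Total head H = z + h_f = 49.9 + 288.8 = 338.7 m
P_hyd = ρgQH = 820.0·9.81·0.0189·338.7 = 51.50 kW

P_hyd ≈ 51.5 kW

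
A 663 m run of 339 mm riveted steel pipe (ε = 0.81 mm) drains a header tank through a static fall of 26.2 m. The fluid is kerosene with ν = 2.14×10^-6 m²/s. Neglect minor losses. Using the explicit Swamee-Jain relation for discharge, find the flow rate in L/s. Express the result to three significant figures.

Swamee-Jain (Type II): Q = -0.965·√(gD⁵h_f/L)·ln[ε/(3.7D) + √(3.17ν²L/(gD³h_f))]
√(gD⁵h_f/L) = √(9.81·0.339⁵·26.2/663) = 0.04166
ε/(3.7D) = 6.46×10^-4; √(3.17ν²L/(gD³h_f)) = 3.10×10^-5
Q = -0.965·0.04166·ln(6.768×10^-4) = 0.2934 m³/s
Check: V = 3.25 m/s, Re = 5.15×10^5, f = 0.02499, h_f = 26.3 m ≈ 26.2 m ✓

Q ≈ 293 L/s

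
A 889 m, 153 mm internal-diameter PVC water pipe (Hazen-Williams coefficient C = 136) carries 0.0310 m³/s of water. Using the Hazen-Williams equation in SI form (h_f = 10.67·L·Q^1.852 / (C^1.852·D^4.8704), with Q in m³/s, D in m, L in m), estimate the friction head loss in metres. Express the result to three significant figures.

h_f = 10.67·889·0.0310^1.852 / (136^1.852·0.153^4.8704) = 15.95 m

h_f ≈ 15.9 m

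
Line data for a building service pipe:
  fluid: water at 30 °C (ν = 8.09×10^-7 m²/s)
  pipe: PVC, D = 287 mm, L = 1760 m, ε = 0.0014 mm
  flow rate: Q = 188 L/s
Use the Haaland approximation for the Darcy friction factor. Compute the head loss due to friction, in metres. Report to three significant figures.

h_f ≈ 30.7 m

V = 4Q/(πD²) = 4·0.188/(π·0.287²) = 2.906 m/s
Re = VD/ν = 2.906·0.287/8.09×10^-7 = 1.03×10^6 → turbulent
ε/D = 0.0014/287 = 4.88×10^-6
Haaland: f = 0.01161
h_f = f(L/D)V²/(2g) = 0.01161·(1760/0.287)·2.906²/(2·9.81) = 30.65 m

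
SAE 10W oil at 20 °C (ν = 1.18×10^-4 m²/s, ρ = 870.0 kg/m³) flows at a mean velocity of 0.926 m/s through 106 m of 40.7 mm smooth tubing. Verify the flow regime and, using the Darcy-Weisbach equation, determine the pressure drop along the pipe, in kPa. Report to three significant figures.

Re = VD/ν = 0.926·0.04070/1.18×10^-4 = 319 → laminar (Re < 2300)
f = 64/Re = 0.2004
h_f = f(L/D)V²/(2g) = 0.2004·(106/0.04070)·0.926²/(2·9.81) = 22.81 m
Δp = ρg·h_f = 870.0·9.81·22.81 = 194.7 kPa

Δp ≈ 195 kPa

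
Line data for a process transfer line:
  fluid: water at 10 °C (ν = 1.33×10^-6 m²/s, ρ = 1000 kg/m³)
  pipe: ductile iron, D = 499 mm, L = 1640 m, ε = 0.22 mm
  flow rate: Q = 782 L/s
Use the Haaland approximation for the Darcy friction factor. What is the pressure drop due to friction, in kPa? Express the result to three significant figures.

V = 4Q/(πD²) = 4·0.782/(π·0.499²) = 3.999 m/s
Re = VD/ν = 3.999·0.499/1.33×10^-6 = 1.50×10^6 → turbulent
ε/D = 0.22/499 = 4.41×10^-4
Haaland: f = 0.01660
h_f = f(L/D)V²/(2g) = 0.01660·(1640/0.499)·3.999²/(2·9.81) = 44.45 m
Δp = ρg·h_f = 1000·9.81·44.45 = 436.1 kPa

Δp ≈ 436 kPa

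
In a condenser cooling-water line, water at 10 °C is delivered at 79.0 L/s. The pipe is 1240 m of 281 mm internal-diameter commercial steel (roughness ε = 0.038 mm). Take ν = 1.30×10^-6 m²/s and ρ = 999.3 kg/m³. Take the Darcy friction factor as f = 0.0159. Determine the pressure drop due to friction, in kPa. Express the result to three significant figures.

Δp ≈ 56.9 kPa

V = 4Q/(πD²) = 4·0.0790/(π·0.281²) = 1.274 m/s
h_f = f(L/D)V²/(2g) = 0.01590·(1240/0.281)·1.274²/(2·9.81) = 5.803 m
Δp = ρg·h_f = 999.3·9.81·5.803 = 56.89 kPa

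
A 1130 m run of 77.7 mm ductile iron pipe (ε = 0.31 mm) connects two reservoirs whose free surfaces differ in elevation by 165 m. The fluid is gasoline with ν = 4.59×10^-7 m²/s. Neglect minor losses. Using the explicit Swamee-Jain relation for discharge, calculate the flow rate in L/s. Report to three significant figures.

Swamee-Jain (Type II): Q = -0.965·√(gD⁵h_f/L)·ln[ε/(3.7D) + √(3.17ν²L/(gD³h_f))]
√(gD⁵h_f/L) = √(9.81·0.0777⁵·165/1130) = 0.002014
ε/(3.7D) = 0.00108; √(3.17ν²L/(gD³h_f)) = 3.15×10^-5
Q = -0.965·0.002014·ln(0.001110) = 0.01322 m³/s
Check: V = 2.79 m/s, Re = 4.72×10^5, f = 0.02874, h_f = 166 m ≈ 165 m ✓

Q ≈ 13.2 L/s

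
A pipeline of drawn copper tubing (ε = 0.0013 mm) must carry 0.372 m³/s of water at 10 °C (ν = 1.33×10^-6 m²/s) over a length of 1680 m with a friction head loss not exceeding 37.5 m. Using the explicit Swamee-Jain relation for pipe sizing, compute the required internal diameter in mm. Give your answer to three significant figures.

Swamee-Jain (Type III): D = 0.66·[ε^1.25·(LQ²/(gh_f))^4.75 + ν·Q^9.4·(L/(gh_f))^5.2]^0.04
LQ²/(gh_f) = 0.6320; L/(gh_f) = 4.567
Term 1 = ε^1.25·(…)^4.75 = 4.96×10^-9; Term 2 = ν·Q^9.4·(…)^5.2 = 3.29×10^-7
D = 0.66·(4.96×10^-9 + 3.29×10^-7)^0.04 = 0.3635 m = 363 mm
Check: V = 3.59 m/s, Re = 9.80×10^5, f = 0.01174, h_f = 35.5 m ≈ 37.5 m ✓

D ≈ 363 mm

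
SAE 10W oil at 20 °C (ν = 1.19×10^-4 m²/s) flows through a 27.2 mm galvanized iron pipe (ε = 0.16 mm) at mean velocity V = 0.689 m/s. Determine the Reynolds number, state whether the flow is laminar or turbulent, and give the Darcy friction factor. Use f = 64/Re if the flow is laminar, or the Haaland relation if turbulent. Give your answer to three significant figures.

Re = VD/ν = 0.6890·0.0272/1.19×10^-4 = 157
Re < 2300 → laminar → f = 64/Re = 0.4064

Re ≈ 157; laminar; f = 64/Re ≈ 0.406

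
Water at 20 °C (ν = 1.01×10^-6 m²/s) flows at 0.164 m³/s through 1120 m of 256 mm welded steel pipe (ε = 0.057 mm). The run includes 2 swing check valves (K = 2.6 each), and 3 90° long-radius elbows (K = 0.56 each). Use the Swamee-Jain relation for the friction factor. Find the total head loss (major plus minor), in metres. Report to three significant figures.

H_L ≈ 38.0 m

V = 4Q/(πD²) = 3.186 m/s; V²/2g = 0.5174 m
Re = 8.08×10^5, ε/D = 2.23×10^-4 → f = 0.01520 (Swamee-Jain)
Major: h_f = f(L/D)·V²/2g = 0.01520·4375·0.5174 = 34.40 m
Minor: ΣK = 6.88; h_m = ΣK·V²/2g = 3.560 m
Total H_L = 34.40 + 3.560 = 37.96 m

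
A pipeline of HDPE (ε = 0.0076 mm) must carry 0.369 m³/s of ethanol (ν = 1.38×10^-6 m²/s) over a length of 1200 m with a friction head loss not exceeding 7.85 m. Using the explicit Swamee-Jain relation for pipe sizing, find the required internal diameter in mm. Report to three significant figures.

D ≈ 470 mm

Swamee-Jain (Type III): D = 0.66·[ε^1.25·(LQ²/(gh_f))^4.75 + ν·Q^9.4·(L/(gh_f))^5.2]^0.04
LQ²/(gh_f) = 2.122; L/(gh_f) = 15.58
Term 1 = ε^1.25·(…)^4.75 = 1.42×10^-5; Term 2 = ν·Q^9.4·(…)^5.2 = 1.87×10^-4
D = 0.66·(1.42×10^-5 + 1.87×10^-4)^0.04 = 0.4696 m = 470 mm
Check: V = 2.13 m/s, Re = 7.25×10^5, f = 0.01258, h_f = 7.44 m ≈ 7.85 m ✓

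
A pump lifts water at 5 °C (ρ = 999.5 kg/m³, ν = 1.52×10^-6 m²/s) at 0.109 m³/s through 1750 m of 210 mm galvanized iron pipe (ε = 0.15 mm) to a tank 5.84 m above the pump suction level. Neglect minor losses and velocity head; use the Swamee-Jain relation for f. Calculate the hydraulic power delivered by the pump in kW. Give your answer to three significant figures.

V = 4Q/(πD²) = 3.147 m/s; Re = 4.35×10^5; ε/D = 7.14×10^-4; f = 0.01911
h_f = f(L/D)V²/2g = 80.37 m
Total head H = z + h_f = 5.84 + 80.37 = 86.21 m
P_hyd = ρgQH = 999.5·9.81·0.109·86.21 = 92.14 kW

P_hyd ≈ 92.1 kW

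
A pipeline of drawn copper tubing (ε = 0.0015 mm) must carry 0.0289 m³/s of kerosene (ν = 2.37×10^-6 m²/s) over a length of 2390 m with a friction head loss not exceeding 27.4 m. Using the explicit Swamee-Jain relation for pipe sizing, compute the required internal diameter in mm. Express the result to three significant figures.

D ≈ 163 mm

Swamee-Jain (Type III): D = 0.66·[ε^1.25·(LQ²/(gh_f))^4.75 + ν·Q^9.4·(L/(gh_f))^5.2]^0.04
LQ²/(gh_f) = 0.007426; L/(gh_f) = 8.892
Term 1 = ε^1.25·(…)^4.75 = 4.04×10^-18; Term 2 = ν·Q^9.4·(…)^5.2 = 6.95×10^-16
D = 0.66·(4.04×10^-18 + 6.95×10^-16)^0.04 = 0.1634 m = 163 mm
Check: V = 1.38 m/s, Re = 9.50×10^4, f = 0.01811, h_f = 25.6 m ≈ 27.4 m ✓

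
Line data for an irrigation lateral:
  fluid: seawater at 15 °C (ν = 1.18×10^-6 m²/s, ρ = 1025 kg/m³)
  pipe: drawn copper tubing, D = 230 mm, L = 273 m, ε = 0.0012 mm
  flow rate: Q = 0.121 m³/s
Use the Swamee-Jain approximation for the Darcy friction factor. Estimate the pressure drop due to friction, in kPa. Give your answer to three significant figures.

V = 4Q/(πD²) = 4·0.121/(π·0.230²) = 2.912 m/s
Re = VD/ν = 2.912·0.230/1.18×10^-6 = 5.68×10^5 → turbulent
ε/D = 0.0012/230 = 5.22×10^-6
Swamee-Jain: f = 0.01289
h_f = f(L/D)V²/(2g) = 0.01289·(273/0.230)·2.912²/(2·9.81) = 6.614 m
Δp = ρg·h_f = 1025·9.81·6.614 = 66.51 kPa

Δp ≈ 66.5 kPa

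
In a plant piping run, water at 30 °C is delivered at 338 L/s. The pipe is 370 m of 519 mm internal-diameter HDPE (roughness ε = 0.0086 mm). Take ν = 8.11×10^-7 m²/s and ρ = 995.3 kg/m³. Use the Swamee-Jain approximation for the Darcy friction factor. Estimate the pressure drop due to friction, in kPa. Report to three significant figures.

V = 4Q/(πD²) = 4·0.338/(π·0.519²) = 1.598 m/s
Re = VD/ν = 1.598·0.519/8.11×10^-7 = 1.02×10^6 → turbulent
ε/D = 0.0086/519 = 1.66×10^-5
Swamee-Jain: f = 0.01197
h_f = f(L/D)V²/(2g) = 0.01197·(370/0.519)·1.598²/(2·9.81) = 1.110 m
Δp = ρg·h_f = 995.3·9.81·1.110 = 10.84 kPa

Δp ≈ 10.8 kPa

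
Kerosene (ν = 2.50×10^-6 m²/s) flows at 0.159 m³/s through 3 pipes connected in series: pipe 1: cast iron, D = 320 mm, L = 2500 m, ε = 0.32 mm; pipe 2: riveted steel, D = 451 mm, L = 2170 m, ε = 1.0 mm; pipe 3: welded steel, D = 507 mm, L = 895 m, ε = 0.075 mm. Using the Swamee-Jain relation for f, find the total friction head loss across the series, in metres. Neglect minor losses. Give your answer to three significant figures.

Pipe 1: V = 1.977 m/s, Re = 2.53×10^5, ε/D = 0.00100, f = 0.02092, h_1 = f(L/D)V²/2g = 32.55 m
Pipe 2: V = 0.9953 m/s, Re = 1.80×10^5, ε/D = 0.00222, f = 0.02518, h_2 = f(L/D)V²/2g = 6.117 m
Pipe 3: V = 0.7876 m/s, Re = 1.60×10^5, ε/D = 1.48×10^-4, f = 0.01733, h_3 = f(L/D)V²/2g = 0.9670 m
Series → Q common, losses add: H = Σh = 39.64 m

H ≈ 39.6 m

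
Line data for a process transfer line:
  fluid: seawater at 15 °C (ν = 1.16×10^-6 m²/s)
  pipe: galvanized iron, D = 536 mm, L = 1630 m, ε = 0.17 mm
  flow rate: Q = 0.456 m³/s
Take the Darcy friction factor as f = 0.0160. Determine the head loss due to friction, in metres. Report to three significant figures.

h_f ≈ 10.1 m

V = 4Q/(πD²) = 4·0.456/(π·0.536²) = 2.021 m/s
h_f = f(L/D)V²/(2g) = 0.01600·(1630/0.536)·2.021²/(2·9.81) = 10.13 m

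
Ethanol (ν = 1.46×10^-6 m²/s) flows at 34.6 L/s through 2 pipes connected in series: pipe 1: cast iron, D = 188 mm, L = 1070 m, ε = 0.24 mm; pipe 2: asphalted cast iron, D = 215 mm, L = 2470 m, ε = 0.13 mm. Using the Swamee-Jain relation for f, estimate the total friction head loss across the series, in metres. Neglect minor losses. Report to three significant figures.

H ≈ 20.8 m

Pipe 1: V = 1.246 m/s, Re = 1.61×10^5, ε/D = 0.00128, f = 0.02249, h_1 = f(L/D)V²/2g = 10.14 m
Pipe 2: V = 0.9530 m/s, Re = 1.40×10^5, ε/D = 6.05×10^-4, f = 0.02010, h_2 = f(L/D)V²/2g = 10.69 m
Series → Q common, losses add: H = Σh = 20.83 m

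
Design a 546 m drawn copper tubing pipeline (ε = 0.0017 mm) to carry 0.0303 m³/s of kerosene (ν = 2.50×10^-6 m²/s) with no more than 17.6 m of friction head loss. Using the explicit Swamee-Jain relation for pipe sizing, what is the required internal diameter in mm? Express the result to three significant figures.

Swamee-Jain (Type III): D = 0.66·[ε^1.25·(LQ²/(gh_f))^4.75 + ν·Q^9.4·(L/(gh_f))^5.2]^0.04
LQ²/(gh_f) = 0.002903; L/(gh_f) = 3.162
Term 1 = ε^1.25·(…)^4.75 = 5.46×10^-20; Term 2 = ν·Q^9.4·(…)^5.2 = 5.29×10^-18
D = 0.66·(5.46×10^-20 + 5.29×10^-18)^0.04 = 0.1345 m = 134 mm
Check: V = 2.13 m/s, Re = 1.15×10^5, f = 0.01744, h_f = 16.4 m ≈ 17.6 m ✓

D ≈ 134 mm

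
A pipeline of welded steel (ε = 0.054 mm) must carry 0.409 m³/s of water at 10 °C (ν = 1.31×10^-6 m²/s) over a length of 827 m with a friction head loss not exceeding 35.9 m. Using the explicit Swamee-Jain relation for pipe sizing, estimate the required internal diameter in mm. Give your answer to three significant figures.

Swamee-Jain (Type III): D = 0.66·[ε^1.25·(LQ²/(gh_f))^4.75 + ν·Q^9.4·(L/(gh_f))^5.2]^0.04
LQ²/(gh_f) = 0.3928; L/(gh_f) = 2.348
Term 1 = ε^1.25·(…)^4.75 = 5.47×10^-8; Term 2 = ν·Q^9.4·(…)^5.2 = 2.49×10^-8
D = 0.66·(5.47×10^-8 + 2.49×10^-8)^0.04 = 0.3432 m = 343 mm
Check: V = 4.42 m/s, Re = 1.16×10^6, f = 0.01415, h_f = 34.0 m ≈ 35.9 m ✓

D ≈ 343 mm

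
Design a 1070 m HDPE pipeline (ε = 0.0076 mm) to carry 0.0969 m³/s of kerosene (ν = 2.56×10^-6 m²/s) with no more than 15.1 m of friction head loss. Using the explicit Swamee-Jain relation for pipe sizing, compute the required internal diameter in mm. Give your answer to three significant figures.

Swamee-Jain (Type III): D = 0.66·[ε^1.25·(LQ²/(gh_f))^4.75 + ν·Q^9.4·(L/(gh_f))^5.2]^0.04
LQ²/(gh_f) = 0.06782; L/(gh_f) = 7.223
Term 1 = ε^1.25·(…)^4.75 = 1.12×10^-12; Term 2 = ν·Q^9.4·(…)^5.2 = 2.21×10^-11
D = 0.66·(1.12×10^-12 + 2.21×10^-11)^0.04 = 0.2479 m = 248 mm
Check: V = 2.01 m/s, Re = 1.94×10^5, f = 0.01589, h_f = 14.1 m ≈ 15.1 m ✓

D ≈ 248 mm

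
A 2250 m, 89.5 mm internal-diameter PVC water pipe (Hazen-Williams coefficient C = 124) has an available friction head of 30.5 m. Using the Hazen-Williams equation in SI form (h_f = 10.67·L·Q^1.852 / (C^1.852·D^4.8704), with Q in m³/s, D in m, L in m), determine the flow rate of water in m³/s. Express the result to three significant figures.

Rearranging: Q = [h_f·C^1.852·D^4.8704 / (10.67·L)]^(1/1.852)
Q = [30.5·124^1.852·0.0895^4.8704 / (10.67·2250)]^0.540 = 0.005932 m³/s

Q ≈ 0.00593 m³/s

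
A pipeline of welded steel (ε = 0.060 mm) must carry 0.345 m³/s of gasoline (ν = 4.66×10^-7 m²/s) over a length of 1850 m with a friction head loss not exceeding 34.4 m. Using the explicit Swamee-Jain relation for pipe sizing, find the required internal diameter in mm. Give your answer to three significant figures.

Swamee-Jain (Type III): D = 0.66·[ε^1.25·(LQ²/(gh_f))^4.75 + ν·Q^9.4·(L/(gh_f))^5.2]^0.04
LQ²/(gh_f) = 0.6525; L/(gh_f) = 5.482
Term 1 = ε^1.25·(…)^4.75 = 6.95×10^-7; Term 2 = ν·Q^9.4·(…)^5.2 = 1.47×10^-7
D = 0.66·(6.95×10^-7 + 1.47×10^-7)^0.04 = 0.3772 m = 377 mm
Check: V = 3.09 m/s, Re = 2.50×10^6, f = 0.01368, h_f = 32.6 m ≈ 34.4 m ✓

D ≈ 377 mm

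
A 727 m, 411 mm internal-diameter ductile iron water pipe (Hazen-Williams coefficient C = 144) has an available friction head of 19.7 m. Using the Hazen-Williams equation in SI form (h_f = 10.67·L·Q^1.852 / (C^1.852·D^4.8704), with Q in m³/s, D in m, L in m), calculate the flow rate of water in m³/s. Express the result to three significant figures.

Q ≈ 0.551 m³/s

Rearranging: Q = [h_f·C^1.852·D^4.8704 / (10.67·L)]^(1/1.852)
Q = [19.7·144^1.852·0.411^4.8704 / (10.67·727)]^0.540 = 0.5515 m³/s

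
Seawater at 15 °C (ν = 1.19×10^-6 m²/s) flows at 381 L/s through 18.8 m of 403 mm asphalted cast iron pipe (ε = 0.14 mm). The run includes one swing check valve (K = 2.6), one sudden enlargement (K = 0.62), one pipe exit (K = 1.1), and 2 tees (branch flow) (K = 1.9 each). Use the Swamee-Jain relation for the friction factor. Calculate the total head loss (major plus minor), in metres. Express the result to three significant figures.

V = 4Q/(πD²) = 2.987 m/s; V²/2g = 0.4547 m
Re = 1.01×10^6, ε/D = 3.47×10^-4 → f = 0.01616 (Swamee-Jain)
Major: h_f = f(L/D)·V²/2g = 0.01616·46.65·0.4547 = 0.3427 m
Minor: ΣK = 8.12; h_m = ΣK·V²/2g = 3.692 m
Total H_L = 0.3427 + 3.692 = 4.035 m

H_L ≈ 4.04 m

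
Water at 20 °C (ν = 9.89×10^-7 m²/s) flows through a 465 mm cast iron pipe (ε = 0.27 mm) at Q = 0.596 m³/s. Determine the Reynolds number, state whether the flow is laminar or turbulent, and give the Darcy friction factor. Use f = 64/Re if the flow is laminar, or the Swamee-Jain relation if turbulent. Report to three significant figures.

V = 4Q/(πD²) = 3.510 m/s
Re = VD/ν = 3.510·0.465/9.89×10^-7 = 1.65×10^6
Re > 4000 → turbulent; ε/D = 5.81×10^-4
Swamee-Jain: f = 0.01763

Re ≈ 1.65×10^6; turbulent; f ≈ 0.0176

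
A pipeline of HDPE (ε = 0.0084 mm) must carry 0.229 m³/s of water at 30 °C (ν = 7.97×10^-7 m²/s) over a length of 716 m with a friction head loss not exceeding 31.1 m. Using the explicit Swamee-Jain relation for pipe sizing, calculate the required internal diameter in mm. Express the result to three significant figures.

D ≈ 261 mm

Swamee-Jain (Type III): D = 0.66·[ε^1.25·(LQ²/(gh_f))^4.75 + ν·Q^9.4·(L/(gh_f))^5.2]^0.04
LQ²/(gh_f) = 0.1231; L/(gh_f) = 2.347
Term 1 = ε^1.25·(…)^4.75 = 2.16×10^-11; Term 2 = ν·Q^9.4·(…)^5.2 = 6.46×10^-11
D = 0.66·(2.16×10^-11 + 6.46×10^-11)^0.04 = 0.2612 m = 261 mm
Check: V = 4.27 m/s, Re = 1.40×10^6, f = 0.01185, h_f = 30.3 m ≈ 31.1 m ✓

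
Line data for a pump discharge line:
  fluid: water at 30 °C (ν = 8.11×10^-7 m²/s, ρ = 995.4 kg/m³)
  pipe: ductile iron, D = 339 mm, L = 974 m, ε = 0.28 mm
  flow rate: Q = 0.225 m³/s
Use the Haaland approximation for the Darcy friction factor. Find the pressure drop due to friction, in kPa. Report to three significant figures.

V = 4Q/(πD²) = 4·0.225/(π·0.339²) = 2.493 m/s
Re = VD/ν = 2.493·0.339/8.11×10^-7 = 1.04×10^6 → turbulent
ε/D = 0.28/339 = 8.26×10^-4
Haaland: f = 0.01908
h_f = f(L/D)V²/(2g) = 0.01908·(974/0.339)·2.493²/(2·9.81) = 17.37 m
Δp = ρg·h_f = 995.4·9.81·17.37 = 169.6 kPa

Δp ≈ 170 kPa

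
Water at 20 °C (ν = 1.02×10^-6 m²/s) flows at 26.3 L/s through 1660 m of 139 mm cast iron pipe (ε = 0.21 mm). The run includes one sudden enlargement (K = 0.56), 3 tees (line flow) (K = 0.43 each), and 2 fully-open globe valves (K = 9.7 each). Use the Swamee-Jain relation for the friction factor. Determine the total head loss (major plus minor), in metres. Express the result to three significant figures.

V = 4Q/(πD²) = 1.733 m/s; V²/2g = 0.1531 m
Re = 2.36×10^5, ε/D = 0.00151 → f = 0.02285 (Swamee-Jain)
Major: h_f = f(L/D)·V²/2g = 0.02285·11942·0.1531 = 41.77 m
Minor: ΣK = 21.2; h_m = ΣK·V²/2g = 3.253 m
Total H_L = 41.77 + 3.253 = 45.03 m

H_L ≈ 45.0 m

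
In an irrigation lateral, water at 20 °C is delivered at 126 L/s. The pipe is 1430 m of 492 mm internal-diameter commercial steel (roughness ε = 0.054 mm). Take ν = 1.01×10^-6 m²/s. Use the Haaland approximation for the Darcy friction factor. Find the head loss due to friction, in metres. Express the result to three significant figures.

h_f ≈ 0.987 m

V = 4Q/(πD²) = 4·0.126/(π·0.492²) = 0.6628 m/s
Re = VD/ν = 0.6628·0.492/1.01×10^-6 = 3.23×10^5 → turbulent
ε/D = 0.054/492 = 1.10×10^-4
Haaland: f = 0.01516
h_f = f(L/D)V²/(2g) = 0.01516·(1430/0.492)·0.6628²/(2·9.81) = 0.9867 m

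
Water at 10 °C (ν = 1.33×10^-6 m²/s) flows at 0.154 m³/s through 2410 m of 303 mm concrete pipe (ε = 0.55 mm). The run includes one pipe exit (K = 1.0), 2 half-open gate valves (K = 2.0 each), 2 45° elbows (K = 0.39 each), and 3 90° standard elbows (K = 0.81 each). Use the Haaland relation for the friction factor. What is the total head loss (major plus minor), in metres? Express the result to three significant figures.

V = 4Q/(πD²) = 2.136 m/s; V²/2g = 0.2325 m
Re = 4.87×10^5, ε/D = 0.00182 → f = 0.02323 (Haaland)
Major: h_f = f(L/D)·V²/2g = 0.02323·7954·0.2325 = 42.95 m
Minor: ΣK = 8.21; h_m = ΣK·V²/2g = 1.909 m
Total H_L = 42.95 + 1.909 = 44.86 m

H_L ≈ 44.9 m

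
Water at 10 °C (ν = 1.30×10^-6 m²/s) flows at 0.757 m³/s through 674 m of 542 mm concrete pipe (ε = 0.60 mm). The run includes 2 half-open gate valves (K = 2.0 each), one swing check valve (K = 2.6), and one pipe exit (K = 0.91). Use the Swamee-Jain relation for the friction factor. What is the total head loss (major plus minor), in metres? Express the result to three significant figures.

H_L ≈ 18.0 m

V = 4Q/(πD²) = 3.281 m/s; V²/2g = 0.5487 m
Re = 1.37×10^6, ε/D = 0.00111 → f = 0.02041 (Swamee-Jain)
Major: h_f = f(L/D)·V²/2g = 0.02041·1244·0.5487 = 13.93 m
Minor: ΣK = 7.51; h_m = ΣK·V²/2g = 4.121 m
Total H_L = 13.93 + 4.121 = 18.05 m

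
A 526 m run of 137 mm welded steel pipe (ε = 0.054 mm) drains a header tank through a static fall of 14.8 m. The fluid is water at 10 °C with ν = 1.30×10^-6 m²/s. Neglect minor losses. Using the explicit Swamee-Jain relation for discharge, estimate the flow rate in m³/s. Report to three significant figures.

Q ≈ 0.0301 m³/s

Swamee-Jain (Type II): Q = -0.965·√(gD⁵h_f/L)·ln[ε/(3.7D) + √(3.17ν²L/(gD³h_f))]
√(gD⁵h_f/L) = √(9.81·0.137⁵·14.8/526) = 0.003650
ε/(3.7D) = 1.07×10^-4; √(3.17ν²L/(gD³h_f)) = 8.69×10^-5
Q = -0.965·0.003650·ln(1.934×10^-4) = 0.03012 m³/s
Check: V = 2.04 m/s, Re = 2.15×10^5, f = 0.01822, h_f = 14.9 m ≈ 14.8 m ✓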